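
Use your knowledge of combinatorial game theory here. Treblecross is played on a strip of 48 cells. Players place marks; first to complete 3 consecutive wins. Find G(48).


Treblecross: place X on empty cells; 3-in-a-row wins.
Playing within two cells of an existing X lets the opponent win at once, so sensible play treats the cells i-2..i+2 around each X as dead. The player left with no safe cell loses, so this is a normal-play take-away game on strips of safe cells.
Placing X at cell i (0-indexed) of a strip of k safe cells leaves independent strips of sizes max(0, i-2) and max(0, k-i-3). Hence G(k) = mex{ G(max(0,i-2)) XOR G(max(0,k-i-3)) : 0 <= i < k }, with G(0) = 0.
G(1): splits (0,0):0^0=0 -> mex({0}) = 1
G(2): splits (0,0):0^0=0 -> mex({0}) = 1
G(3): splits (0,0):0^0=0 -> mex({0}) = 1
G(4): splits (0,1):0^1=1 (0,0):0^0=0 -> mex({0, 1}) = 2
G(5): splits (0,2):0^1=1 (0,1):0^1=1 (0,0):0^0=0 -> mex({0, 1}) = 2
G(6) = mex({1}) = 0
G(7) = mex({0, 1, 2}) = 3
G(8) = mex({0, 1, 2}) = 3
G(9) = mex({0, 2}) = 1
G(10) = mex({0, 2, 3}) = 1
G(11) = mex({0, 3}) = 1
G(12) = mex({1, 3}) = 0
G(13) = mex({0, 1, 2, 3}) = 4
G(14) = mex({0, 1, 2}) = 3
G(15) = mex({0, 1, 2}) = 3
G(16) = mex({0, 1, 2, 4}) = 3
G(17) = mex({0, 1, 3, 4}) = 2
G(18) = mex({0, 1, 3, 4}) = 2
G(19) = mex({0, 1, 3, 5}) = 2
G(20) = mex({0, 1, 2, 3, 5}) = 4
G(21) = mex({0, 1, 2, 3, 5}) = 4
G(22) = mex({1, 2, 6}) = 0
G(23) = mex({0, 1, 2, 3, 4, 6}) = 5
G(24) = mex({0, 1, 2, 3, 4}) = 5
G(25) = mex({0, 1, 3, 4, 7}) = 2
G(26) = mex({0, 1, 3, 4, 5, 7}) = 2
G(27) = mex({0, 1, 3, 5}) = 2
G(28) = mex({0, 1, 2, 5}) = 3
G(29) = mex({0, 1, 2, 4, 5, 6}) = 3
G(30) = mex({1, 2, 4, 6}) = 0
G(31) = mex({0, 1, 2, 3, 4, 6}) = 5
G(32) = mex({1, 2, 3, 4, 7}) = 0
G(33) = mex({0, 3, 7}) = 1
G(34) = mex({0, 2, 3, 5, 7}) = 1
G(35) = mex({0, 2, 3, 5, 6}) = 1
G(36) = mex({0, 1, 2, 5, 6}) = 3
G(37) = mex({0, 1, 2, 4, 5, 6}) = 3
G(38) = mex({0, 1, 2, 4}) = 3
G(39) = mex({0, 1, 2, 3, 4, 7}) = 5
G(40) = mex({0, 1, 2, 3, 4, 5, 7}) = 6
G(41) = mex({0, 1, 2, 3, 5, 7}) = 4
G(42) = mex({0, 1, 2, 3, 5, 6, 7}) = 4
G(43) = mex({0, 2, 3, 5, 6}) = 1
G(44) = mex({1, 2, 3, 4, 5, 6}) = 0
G(45) = mex({0, 1, 2, 3, 4, 6, 7}) = 5
G(46) = mex({0, 1, 2, 3, 4, 7}) = 5
G(47) = mex({0, 1, 2, 3, 4, 5, 7}) = 6
G(48) = mex({0, 1, 2, 3, 4, 5, 7}) = 6
Therefore G(48) = 6.

6


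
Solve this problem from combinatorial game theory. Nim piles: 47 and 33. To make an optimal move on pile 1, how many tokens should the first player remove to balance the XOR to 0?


Piles: 47 and 33
Current XOR: 47 XOR 33 = 14 (non-zero, so this is an N-position).
To make the XOR zero, we need to find a move that balances the piles.
For pile 1 (size 47): target = 47 XOR 14 = 33
We reduce pile 1 from 47 to 33.
Tokens removed: 47 - 33 = 14
Verification: 33 XOR 33 = 0

14


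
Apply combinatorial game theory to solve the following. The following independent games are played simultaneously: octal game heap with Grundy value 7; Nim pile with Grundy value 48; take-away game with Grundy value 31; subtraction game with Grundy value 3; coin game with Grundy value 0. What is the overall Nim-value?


By the Sprague-Grundy theorem, the Grundy value of a sum of games is the XOR of individual Grundy values.
octal game heap: Grundy value = 7. Running XOR: 0 XOR 7 = 7
Nim pile: Grundy value = 48. Running XOR: 7 XOR 48 = 55
take-away game: Grundy value = 31. Running XOR: 55 XOR 31 = 40
subtraction game: Grundy value = 3. Running XOR: 40 XOR 3 = 43
coin game: Grundy value = 0. Running XOR: 43 XOR 0 = 43
The combined Grundy value is 43.

43


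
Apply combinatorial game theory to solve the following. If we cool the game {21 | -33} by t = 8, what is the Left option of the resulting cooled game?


Original game: {21 | -33} (a switch {a | b} with a > b).
Cooling by t (for t below the temperature (a - b)/2 = 27) taxes each move by t: {a | b} cooled by t is {a - t | b + t}.
Cooling amount: t = 8
Cooled Left option: 21 - 8 = 13
Cooled Right option: -33 + 8 = -25
Cooled game: {13 | -25}
Left option = 13

13


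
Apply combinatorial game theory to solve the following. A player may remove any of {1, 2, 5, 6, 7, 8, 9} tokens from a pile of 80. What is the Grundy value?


The subtraction set is S = {1, 2, 5, 6, 7, 8, 9}.
G(k) = mex{ G(k - s) : s in S, s <= k }. We compute iteratively: G(0) = 0.
G(1) = mex({0}) = 1
G(2) = mex({0, 1}) = 2
G(3) = mex({1, 2}) = 0
G(4) = mex({0, 2}) = 1
G(5) = mex({0, 1}) = 2
G(6) = mex({0, 1, 2}) = 3
G(7) = mex({0, 1, 2, 3}) = 4
G(8) = mex({0, 1, 2, 3, 4}) = 5
G(9) = mex({0, 1, 2, 4, 5}) = 3
G(10) = mex({0, 1, 2, 3, 5}) = 4
G(11) = mex({0, 1, 2, 3, 4}) = 5
G(12) = mex({0, 1, 2, 3, 4, 5}) = 6
G(13) = mex({1, 2, 3, 4, 5, 6}) = 0
G(14) = mex({0, 2, 3, 4, 5, 6}) = 1
G(15) = mex({0, 1, 3, 4, 5}) = 2
G(16) = mex({1, 2, 3, 4, 5}) = 0
G(17) = mex({0, 2, 3, 4, 5, 6}) = 1
G(18) = mex({0, 1, 3, 4, 5, 6}) = 2
G(19) = mex({0, 1, 2, 4, 5, 6}) = 3
G(20) = mex({0, 1, 2, 3, 5, 6}) = 4
G(21) = mex({0, 1, 2, 3, 4, 6}) = 5
Observe that G(13)..G(21) = 0, 1, 2, 0, 1, 2, 3, 4, 5 repeats G(0)..G(8) = 0, 1, 2, 0, 1, 2, 3, 4, 5.
For k >= max(S) = 9, G(k) is determined by the previous 9 values G(k-9)..G(k-1); a window of 9 consecutive values has recurred shifted by 13, so by induction G(k + 13) = G(k) for all k >= 0: the sequence is periodic from the start with period 13.
One period: G(0..12) = 0, 1, 2, 0, 1, 2, 3, 4, 5, 3, 4, 5, 6.
80 mod 13 = 2, so G(80) = G(2) = 2.

2


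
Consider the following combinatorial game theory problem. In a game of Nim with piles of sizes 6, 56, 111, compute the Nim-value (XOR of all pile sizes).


We need the XOR (exclusive or) of all pile sizes.
After XOR-ing pile 1 (size 6): 0 XOR 6 = 6
After XOR-ing pile 2 (size 56): 6 XOR 56 = 62
After XOR-ing pile 3 (size 111): 62 XOR 111 = 81
The Nim-value of this position is 81.

81


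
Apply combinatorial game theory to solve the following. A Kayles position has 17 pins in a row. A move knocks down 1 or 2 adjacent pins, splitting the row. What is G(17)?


Kayles: a move removes 1 or 2 adjacent pins from a contiguous row.
Removing pins from a row of k leaves two independent rows (a, b) with a + b = k - 1 (one pin) or a + b = k - 2 (two pins); an end removal gives a = 0.
By Sprague-Grundy, G(k) = mex{ G(a) XOR G(b) } over all these splits. G(0) = 0.
G(1): splits (0,0):0^0=0 -> mex({0}) = 1
G(2): splits (0,1):0^1=1 (0,0):0^0=0 -> mex({0, 1}) = 2
G(3): splits (0,2):0^2=2 (1,1):1^1=0 (0,1):0^1=1 -> mex({0, 1, 2}) = 3
G(4): splits (0,3):0^3=3 (1,2):1^2=3 (0,2):0^2=2 (1,1):1^1=0 -> mex({0, 2, 3}) = 1
G(5): splits (0,4):0^1=1 (1,3):1^3=2 (2,2):2^2=0 (0,3):0^3=3 (1,2):1^2=3 -> mex({0, 1, 2, 3}) = 4
G(6) = mex({0, 1, 2, 4}) = 3
G(7) = mex({0, 1, 3, 4, 5}) = 2
G(8) = mex({0, 2, 3, 5, 6}) = 1
G(9) = mex({0, 1, 2, 3, 6, 7}) = 4
G(10) = mex({0, 1, 3, 4, 5, 7}) = 2
G(11) = mex({0, 1, 2, 3, 4, 5}) = 6
G(12) = mex({0, 1, 2, 3, 5, 6, 7}) = 4
G(13) = mex({0, 2, 3, 4, 6, 7}) = 1
G(14) = mex({0, 1, 4, 5, 6, 7}) = 2
G(15) = mex({0, 1, 2, 3, 4, 5, 6}) = 7
G(16) = mex({0, 2, 3, 5, 6, 7}) = 1
G(17) = mex({0, 1, 2, 3, 5, 6, 7}) = 4
Therefore G(17) = 4.

4


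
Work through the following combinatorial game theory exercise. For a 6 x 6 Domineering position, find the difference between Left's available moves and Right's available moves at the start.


Board is 6 x 6 (rows x cols).
Left (vertical) placements: (rows-1) * cols = 5 * 6 = 30
Right (horizontal) placements: rows * (cols-1) = 6 * 5 = 30
Advantage = Left - Right = 30 - 30 = 0

0


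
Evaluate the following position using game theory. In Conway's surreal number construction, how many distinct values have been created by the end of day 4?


Day 0: {|} = 0 is born. Count = 1.
Day n: the number of surreal numbers born by day n is 2^(n+1) - 1.
By day 0: 2^1 - 1 = 1
By day 1: 2^2 - 1 = 3
By day 2: 2^3 - 1 = 7
By day 3: 2^4 - 1 = 15
By day 4: 2^5 - 1 = 31
By day 4: 31 surreal numbers.

31


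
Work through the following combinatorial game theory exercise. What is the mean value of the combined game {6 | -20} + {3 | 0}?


G1 = {6 | -20}, G2 = {3 | 0}
Each is a switch {a | b} with numbers a > b; its mean value is (a + b)/2, and mean value is additive over game sums: m(G1 + G2) = m(G1) + m(G2).
Mean of G1 = (6 + (-20))/2 = -14/2 = -7
Mean of G2 = (3 + (0))/2 = 3/2 = 3/2
Mean of G1 + G2 = -7 + 3/2 = -11/2

-11/2


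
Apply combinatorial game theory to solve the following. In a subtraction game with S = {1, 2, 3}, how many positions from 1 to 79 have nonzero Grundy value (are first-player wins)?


Subtraction set S = {1, 2, 3}, so G(n) = n mod 4.
G(n) = 0 when n is a multiple of 4.
Multiples of 4 in [1, 79]: 19
N-positions (nonzero Grundy) = 79 - 19 = 60

60


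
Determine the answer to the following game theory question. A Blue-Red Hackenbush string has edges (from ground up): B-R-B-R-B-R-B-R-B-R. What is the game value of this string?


Edges (from ground): B-R-B-R-B-R-B-R-B-R
By Berlekamp's sign-expansion rule, a Blue-Red Hackenbush stalk has the value of the surreal number whose sign sequence is the edge sequence with B -> + and R -> -.
Sign sequence: +-+-+-+-+-
Trace the sign expansion in the surreal number tree, starting from 0:
Edge 1: B (sign +) -> bounds (0, +inf), value = 1
Edge 2: R (sign -) -> bounds (0, 1), value = 1/2
Edge 3: B (sign +) -> bounds (1/2, 1), value = 3/4
Edge 4: R (sign -) -> bounds (1/2, 3/4), value = 5/8
Edge 5: B (sign +) -> bounds (5/8, 3/4), value = 11/16
Edge 6: R (sign -) -> bounds (5/8, 11/16), value = 21/32
Edge 7: B (sign +) -> bounds (21/32, 11/16), value = 43/64
Edge 8: R (sign -) -> bounds (21/32, 43/64), value = 85/128
Edge 9: B (sign +) -> bounds (85/128, 43/64), value = 171/256
Edge 10: R (sign -) -> bounds (85/128, 171/256), value = 341/512
Game value = 341/512

341/512


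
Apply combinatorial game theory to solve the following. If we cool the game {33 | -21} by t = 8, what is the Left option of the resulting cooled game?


Original game: {33 | -21} (a switch {a | b} with a > b).
Cooling by t (for t below the temperature (a - b)/2 = 27) taxes each move by t: {a | b} cooled by t is {a - t | b + t}.
Cooling amount: t = 8
Cooled Left option: 33 - 8 = 25
Cooled Right option: -21 + 8 = -13
Cooled game: {25 | -13}
Left option = 25

25


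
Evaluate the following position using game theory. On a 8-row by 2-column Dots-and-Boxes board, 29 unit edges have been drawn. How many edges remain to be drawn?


Grid: 8 x 2 boxes, i.e. 9 rows and 3 columns of dots.
Horizontal edges: (rows + 1) * cols = 9 * 2 = 18
Vertical edges: rows * (cols + 1) = 8 * 3 = 24
Total edges: 18 + 24 = 42
Edges drawn: 29
Remaining: 42 - 29 = 13

13


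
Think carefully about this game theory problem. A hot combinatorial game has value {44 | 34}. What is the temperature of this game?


The game is {44 | 34}, a switch {a | b} with numbers a > b.
Cooling {a | b} by t gives {a - t | b + t}, which stops being hot when a - t = b + t, i.e. at t = (a - b)/2. So the temperature of a switch is (a - b)/2.
Temperature = (Left option - Right option) / 2
= (44 - (34)) / 2
= 10 / 2
= 5

5


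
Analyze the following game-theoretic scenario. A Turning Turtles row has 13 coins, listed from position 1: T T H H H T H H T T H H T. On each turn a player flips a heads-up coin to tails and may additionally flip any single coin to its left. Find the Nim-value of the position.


Coins: T T H H H T H H T T H H T
Key fact: a single head at position k behaves exactly like a Nim heap of size k (turning it to T and optionally flipping a coin at j < k corresponds to moving the heap from k to j, or to 0), and heads combine as a disjunctive sum (two heads at the same place would cancel, matching j XOR j = 0). So the Nim-value is the XOR of the 1-indexed positions of the heads.
Face-up positions (1-indexed): [3, 4, 5, 7, 8, 11, 12]
XOR 0 with 3: 0 XOR 3 = 3
XOR 3 with 4: 3 XOR 4 = 7
XOR 7 with 5: 7 XOR 5 = 2
XOR 2 with 7: 2 XOR 7 = 5
XOR 5 with 8: 5 XOR 8 = 13
XOR 13 with 11: 13 XOR 11 = 6
XOR 6 with 12: 6 XOR 12 = 10
Nim-value = 10

10


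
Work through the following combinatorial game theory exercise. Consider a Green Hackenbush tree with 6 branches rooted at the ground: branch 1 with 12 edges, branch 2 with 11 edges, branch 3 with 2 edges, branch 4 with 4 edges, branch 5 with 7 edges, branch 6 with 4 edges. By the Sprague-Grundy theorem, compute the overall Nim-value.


The tree has 6 branches from the ground vertex.
In Green Hackenbush, the Nim-value of a simple path of length k is k.
Branch 1: length 12, Nim-value = 12
Branch 2: length 11, Nim-value = 11
Branch 3: length 2, Nim-value = 2
Branch 4: length 4, Nim-value = 4
Branch 5: length 7, Nim-value = 7
Branch 6: length 4, Nim-value = 4
Total Nim-value = XOR of all branch values:
0 XOR 12 = 12
12 XOR 11 = 7
7 XOR 2 = 5
5 XOR 4 = 1
1 XOR 7 = 6
6 XOR 4 = 2
Nim-value of the tree = 2

2


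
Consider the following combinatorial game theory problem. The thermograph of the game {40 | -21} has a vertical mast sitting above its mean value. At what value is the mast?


Game = {40 | -21}, a switch {a | b} with numbers a > b.
Its thermograph has left wall a - t and right wall b + t, which meet at t = (a - b)/2, where both equal (a + b)/2. So the mast (mean value) is at (a + b)/2.
Mean = (40 + (-21))/2 = 19/2 = 19/2

19/2


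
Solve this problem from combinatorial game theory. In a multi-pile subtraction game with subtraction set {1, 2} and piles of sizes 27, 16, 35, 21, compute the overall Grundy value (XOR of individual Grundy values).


Subtraction set: {1, 2}
For this subtraction set, G(n) = n mod 3 (period = max + 1 = 3).
Pile 1 (size 27): G(27) = 27 mod 3 = 0
Pile 2 (size 16): G(16) = 16 mod 3 = 1
Pile 3 (size 35): G(35) = 35 mod 3 = 2
Pile 4 (size 21): G(21) = 21 mod 3 = 0
Total Grundy value = XOR of all: 0 XOR 1 XOR 2 XOR 0 = 3

3


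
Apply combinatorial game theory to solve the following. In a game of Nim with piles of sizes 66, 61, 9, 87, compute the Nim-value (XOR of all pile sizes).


We need the XOR (exclusive or) of all pile sizes.
After XOR-ing pile 1 (size 66): 0 XOR 66 = 66
After XOR-ing pile 2 (size 61): 66 XOR 61 = 127
After XOR-ing pile 3 (size 9): 127 XOR 9 = 118
After XOR-ing pile 4 (size 87): 118 XOR 87 = 33
The Nim-value of this position is 33.

33


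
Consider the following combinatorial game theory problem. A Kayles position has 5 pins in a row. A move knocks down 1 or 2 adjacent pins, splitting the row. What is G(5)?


Kayles: a move removes 1 or 2 adjacent pins from a contiguous row.
Removing pins from a row of k leaves two independent rows (a, b) with a + b = k - 1 (one pin) or a + b = k - 2 (two pins); an end removal gives a = 0.
By Sprague-Grundy, G(k) = mex{ G(a) XOR G(b) } over all these splits. G(0) = 0.
G(1): splits (0,0):0^0=0 -> mex({0}) = 1
G(2): splits (0,1):0^1=1 (0,0):0^0=0 -> mex({0, 1}) = 2
G(3): splits (0,2):0^2=2 (1,1):1^1=0 (0,1):0^1=1 -> mex({0, 1, 2}) = 3
G(4): splits (0,3):0^3=3 (1,2):1^2=3 (0,2):0^2=2 (1,1):1^1=0 -> mex({0, 2, 3}) = 1
G(5): splits (0,4):0^1=1 (1,3):1^3=2 (2,2):2^2=0 (0,3):0^3=3 (1,2):1^2=3 -> mex({0, 1, 2, 3}) = 4
Therefore G(5) = 4.

4


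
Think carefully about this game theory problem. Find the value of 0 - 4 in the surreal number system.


x = 0, y = 4
x - y = 0 - 4 = -4

-4


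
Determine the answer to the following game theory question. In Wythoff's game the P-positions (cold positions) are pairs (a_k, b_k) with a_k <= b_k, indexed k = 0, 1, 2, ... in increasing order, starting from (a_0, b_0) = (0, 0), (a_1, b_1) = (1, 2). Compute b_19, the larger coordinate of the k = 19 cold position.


By Wythoff's theorem, a_k = floor(k * phi) and b_k = floor(k * phi^2) = a_k + k, where phi = (1 + sqrt(5))/2 is the golden ratio.
phi = (1 + sqrt(5))/2 = 1.618034
phi^2 = phi + 1 = 2.618034
k = 19
k * phi^2 = 19 * 2.618034 = 49.742646
b_19 = floor(k * phi^2) = 49 (check: a_19 + k = 30 + 19 = 49)

49


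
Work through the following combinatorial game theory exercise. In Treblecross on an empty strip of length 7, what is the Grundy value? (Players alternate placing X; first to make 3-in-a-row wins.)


Treblecross: place X on empty cells; 3-in-a-row wins.
Playing within two cells of an existing X lets the opponent win at once, so sensible play treats the cells i-2..i+2 around each X as dead. The player left with no safe cell loses, so this is a normal-play take-away game on strips of safe cells.
Placing X at cell i (0-indexed) of a strip of k safe cells leaves independent strips of sizes max(0, i-2) and max(0, k-i-3). Hence G(k) = mex{ G(max(0,i-2)) XOR G(max(0,k-i-3)) : 0 <= i < k }, with G(0) = 0.
G(1): splits (0,0):0^0=0 -> mex({0}) = 1
G(2): splits (0,0):0^0=0 -> mex({0}) = 1
G(3): splits (0,0):0^0=0 -> mex({0}) = 1
G(4): splits (0,1):0^1=1 (0,0):0^0=0 -> mex({0, 1}) = 2
G(5): splits (0,2):0^1=1 (0,1):0^1=1 (0,0):0^0=0 -> mex({0, 1}) = 2
G(6) = mex({1}) = 0
G(7) = mex({0, 1, 2}) = 3
Therefore G(7) = 3.

3


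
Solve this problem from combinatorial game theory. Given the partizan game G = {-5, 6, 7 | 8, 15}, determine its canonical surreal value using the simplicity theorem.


Left options: {-5, 6, 7}, max = 7
Right options: {8, 15}, min = 8
All options are numbers and max(Left) < min(Right), so by the simplicity theorem the value is the simplest (earliest-born) number strictly between 7 and 8.
No integer lies strictly between 7 and 8, so the value is the dyadic rational m/2^k in the interval with the smallest k (then m odd); search k = 1, 2, ...:
Denominator 2: 15/2 lies strictly between 7 and 8 -- found.
The simplest number in the interval is 15/2.
Game value = 15/2

15/2


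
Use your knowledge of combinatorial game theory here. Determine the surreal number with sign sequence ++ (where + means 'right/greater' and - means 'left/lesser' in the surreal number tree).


Sign expansion: ++
Rule: track bounds (lo, hi), initially (-inf, +inf). On '+', the current value becomes lo and we move to the simplest number in (value, hi): value + 1 if hi = +inf, otherwise the midpoint (value + hi)/2. On '-', the current value becomes hi and we move to value - 1 if lo = -inf, otherwise the midpoint (lo + value)/2.
Start at 0.
Step 1: sign = +, move right. Bounds: (0, +inf). Value = 1
Step 2: sign = +, move right. Bounds: (1, +inf). Value = 2
The surreal number with sign expansion ++ is 2.

2


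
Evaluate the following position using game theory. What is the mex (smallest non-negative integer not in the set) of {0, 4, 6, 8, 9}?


Set = {0, 4, 6, 8, 9}
0 is in the set.
1 is NOT in the set. This is the mex.
mex = 1

1


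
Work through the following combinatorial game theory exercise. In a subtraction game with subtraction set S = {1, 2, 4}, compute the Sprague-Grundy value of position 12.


The subtraction set is S = {1, 2, 4}.
G(k) = mex{ G(k - s) : s in S, s <= k }. We compute iteratively: G(0) = 0.
G(1) = mex({0}) = 1
G(2) = mex({0, 1}) = 2
G(3) = mex({1, 2}) = 0
G(4) = mex({0, 2}) = 1
G(5) = mex({0, 1}) = 2
G(6) = mex({1, 2}) = 0
Observe that G(3)..G(6) = 0, 1, 2, 0 repeats G(0)..G(3) = 0, 1, 2, 0.
For k >= max(S) = 4, G(k) is determined by the previous 4 values G(k-4)..G(k-1); a window of 4 consecutive values has recurred shifted by 3, so by induction G(k + 3) = G(k) for all k >= 0: the sequence is periodic from the start with period 3.
One period: G(0..2) = 0, 1, 2.
12 mod 3 = 0, so G(12) = G(0) = 0.

0


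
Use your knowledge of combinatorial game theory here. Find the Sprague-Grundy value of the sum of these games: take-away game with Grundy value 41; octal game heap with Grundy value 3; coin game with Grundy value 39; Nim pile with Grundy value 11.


By the Sprague-Grundy theorem, the Grundy value of a sum of games is the XOR of individual Grundy values.
take-away game: Grundy value = 41. Running XOR: 0 XOR 41 = 41
octal game heap: Grundy value = 3. Running XOR: 41 XOR 3 = 42
coin game: Grundy value = 39. Running XOR: 42 XOR 39 = 13
Nim pile: Grundy value = 11. Running XOR: 13 XOR 11 = 6
The combined Grundy value is 6.

6


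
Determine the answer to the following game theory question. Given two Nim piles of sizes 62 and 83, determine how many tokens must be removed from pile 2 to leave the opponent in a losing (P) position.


Piles: 62 and 83
Current XOR: 62 XOR 83 = 109 (non-zero, so this is an N-position).
To make the XOR zero, we need to find a move that balances the piles.
For pile 2 (size 83): target = 83 XOR 109 = 62
We reduce pile 2 from 83 to 62.
Tokens removed: 83 - 62 = 21
Verification: 62 XOR 62 = 0

21


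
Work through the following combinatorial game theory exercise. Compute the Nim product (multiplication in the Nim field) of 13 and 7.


Nim multiplication is bilinear over XOR: (u XOR v) * w = (u*w) XOR (v*w).
So we split each operand into its bit components and XOR the pairwise Nim products.
13 = 1 + 4 + 8 (as XOR of powers of 2).
7 = 1 + 2 + 4 (as XOR of powers of 2).
Using the standard Nim-product table on single bits:
  2*2 = 3,   2*4 = 8,   2*8 = 12,
  4*4 = 6,   4*8 = 11,  8*8 = 13,
and  1*x = x (identity), k*l = l*k (commutative).
Pairwise Nim products:
  1 * 1 = 1
  1 * 2 = 2
  1 * 4 = 4
  4 * 1 = 4
  4 * 2 = 8
  4 * 4 = 6
  8 * 1 = 8
  8 * 2 = 12
  8 * 4 = 11
XOR them: 1 XOR 2 XOR 4 XOR 4 XOR 8 XOR 6 XOR 8 XOR 12 XOR 11 = 2.
Result: 13 * 7 = 2 (in Nim).

2


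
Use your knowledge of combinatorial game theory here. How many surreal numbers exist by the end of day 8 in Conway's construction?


Day 0: {|} = 0 is born. Count = 1.
Day n: the number of surreal numbers born by day n is 2^(n+1) - 1.
By day 0: 2^1 - 1 = 1
By day 1: 2^2 - 1 = 3
By day 2: 2^3 - 1 = 7
By day 3: 2^4 - 1 = 15
By day 4: 2^5 - 1 = 31
By day 5: 2^6 - 1 = 63
By day 6: 2^7 - 1 = 127
By day 7: 2^8 - 1 = 255
By day 8: 2^9 - 1 = 511
By day 8: 511 surreal numbers.

511


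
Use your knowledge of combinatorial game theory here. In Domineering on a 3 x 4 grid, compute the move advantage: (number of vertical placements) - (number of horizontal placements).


Board is 3 x 4 (rows x cols).
Left (vertical) placements: (rows-1) * cols = 2 * 4 = 8
Right (horizontal) placements: rows * (cols-1) = 3 * 3 = 9
Advantage = Left - Right = 8 - 9 = -1

-1


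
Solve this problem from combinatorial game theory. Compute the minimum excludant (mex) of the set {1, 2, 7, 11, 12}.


Set = {1, 2, 7, 11, 12}
0 is NOT in the set. This is the mex.
mex = 0

0


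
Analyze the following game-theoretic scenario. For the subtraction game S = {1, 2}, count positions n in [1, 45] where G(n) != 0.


Subtraction set S = {1, 2}, so G(n) = n mod 3.
G(n) = 0 when n is a multiple of 3.
Multiples of 3 in [1, 45]: 15
N-positions (nonzero Grundy) = 45 - 15 = 30

30


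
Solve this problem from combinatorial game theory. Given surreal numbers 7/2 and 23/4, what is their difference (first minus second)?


x = 7/2, y = 23/4
Converting to common denominator: 4
x = 14/4, y = 23/4
x - y = 7/2 - 23/4 = -9/4

-9/4


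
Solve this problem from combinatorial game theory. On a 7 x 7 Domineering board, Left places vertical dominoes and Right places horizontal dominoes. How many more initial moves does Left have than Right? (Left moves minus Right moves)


Board is 7 x 7 (rows x cols).
Left (vertical) placements: (rows-1) * cols = 6 * 7 = 42
Right (horizontal) placements: rows * (cols-1) = 7 * 6 = 42
Advantage = Left - Right = 42 - 42 = 0

0


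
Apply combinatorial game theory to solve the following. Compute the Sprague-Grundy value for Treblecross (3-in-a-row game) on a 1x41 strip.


Treblecross: place X on empty cells; 3-in-a-row wins.
Playing within two cells of an existing X lets the opponent win at once, so sensible play treats the cells i-2..i+2 around each X as dead. The player left with no safe cell loses, so this is a normal-play take-away game on strips of safe cells.
Placing X at cell i (0-indexed) of a strip of k safe cells leaves independent strips of sizes max(0, i-2) and max(0, k-i-3). Hence G(k) = mex{ G(max(0,i-2)) XOR G(max(0,k-i-3)) : 0 <= i < k }, with G(0) = 0.
G(1): splits (0,0):0^0=0 -> mex({0}) = 1
G(2): splits (0,0):0^0=0 -> mex({0}) = 1
G(3): splits (0,0):0^0=0 -> mex({0}) = 1
G(4): splits (0,1):0^1=1 (0,0):0^0=0 -> mex({0, 1}) = 2
G(5): splits (0,2):0^1=1 (0,1):0^1=1 (0,0):0^0=0 -> mex({0, 1}) = 2
G(6) = mex({1}) = 0
G(7) = mex({0, 1, 2}) = 3
G(8) = mex({0, 1, 2}) = 3
G(9) = mex({0, 2}) = 1
G(10) = mex({0, 2, 3}) = 1
G(11) = mex({0, 3}) = 1
G(12) = mex({1, 3}) = 0
G(13) = mex({0, 1, 2, 3}) = 4
G(14) = mex({0, 1, 2}) = 3
G(15) = mex({0, 1, 2}) = 3
G(16) = mex({0, 1, 2, 4}) = 3
G(17) = mex({0, 1, 3, 4}) = 2
G(18) = mex({0, 1, 3, 4}) = 2
G(19) = mex({0, 1, 3, 5}) = 2
G(20) = mex({0, 1, 2, 3, 5}) = 4
G(21) = mex({0, 1, 2, 3, 5}) = 4
G(22) = mex({1, 2, 6}) = 0
G(23) = mex({0, 1, 2, 3, 4, 6}) = 5
G(24) = mex({0, 1, 2, 3, 4}) = 5
G(25) = mex({0, 1, 3, 4, 7}) = 2
G(26) = mex({0, 1, 3, 4, 5, 7}) = 2
G(27) = mex({0, 1, 3, 5}) = 2
G(28) = mex({0, 1, 2, 5}) = 3
G(29) = mex({0, 1, 2, 4, 5, 6}) = 3
G(30) = mex({1, 2, 4, 6}) = 0
G(31) = mex({0, 1, 2, 3, 4, 6}) = 5
G(32) = mex({1, 2, 3, 4, 7}) = 0
G(33) = mex({0, 3, 7}) = 1
G(34) = mex({0, 2, 3, 5, 7}) = 1
G(35) = mex({0, 2, 3, 5, 6}) = 1
G(36) = mex({0, 1, 2, 5, 6}) = 3
G(37) = mex({0, 1, 2, 4, 5, 6}) = 3
G(38) = mex({0, 1, 2, 4}) = 3
G(39) = mex({0, 1, 2, 3, 4, 7}) = 5
G(40) = mex({0, 1, 2, 3, 4, 5, 7}) = 6
G(41) = mex({0, 1, 2, 3, 5, 7}) = 4
Therefore G(41) = 4.

4


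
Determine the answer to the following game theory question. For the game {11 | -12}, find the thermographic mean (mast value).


Game = {11 | -12}, a switch {a | b} with numbers a > b.
Its thermograph has left wall a - t and right wall b + t, which meet at t = (a - b)/2, where both equal (a + b)/2. So the mast (mean value) is at (a + b)/2.
Mean = (11 + (-12))/2 = -1/2 = -1/2

-1/2


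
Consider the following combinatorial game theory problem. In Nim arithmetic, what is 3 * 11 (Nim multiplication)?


Nim multiplication is bilinear over XOR: (u XOR v) * w = (u*w) XOR (v*w).
So we split each operand into its bit components and XOR the pairwise Nim products.
3 = 1 + 2 (as XOR of powers of 2).
11 = 1 + 2 + 8 (as XOR of powers of 2).
Using the standard Nim-product table on single bits:
  2*2 = 3,   2*4 = 8,   2*8 = 12,
  4*4 = 6,   4*8 = 11,  8*8 = 13,
and  1*x = x (identity), k*l = l*k (commutative).
Pairwise Nim products:
  1 * 1 = 1
  1 * 2 = 2
  1 * 8 = 8
  2 * 1 = 2
  2 * 2 = 3
  2 * 8 = 12
XOR them: 1 XOR 2 XOR 8 XOR 2 XOR 3 XOR 12 = 6.
Result: 3 * 11 = 6 (in Nim).

6


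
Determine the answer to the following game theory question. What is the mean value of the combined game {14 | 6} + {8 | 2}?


G1 = {14 | 6}, G2 = {8 | 2}
Each is a switch {a | b} with numbers a > b; its mean value is (a + b)/2, and mean value is additive over game sums: m(G1 + G2) = m(G1) + m(G2).
Mean of G1 = (14 + (6))/2 = 20/2 = 10
Mean of G2 = (8 + (2))/2 = 10/2 = 5
Mean of G1 + G2 = 10 + 5 = 15

15


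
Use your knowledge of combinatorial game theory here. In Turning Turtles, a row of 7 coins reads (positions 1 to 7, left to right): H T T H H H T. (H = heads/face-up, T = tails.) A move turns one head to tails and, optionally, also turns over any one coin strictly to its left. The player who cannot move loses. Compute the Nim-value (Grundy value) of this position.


Coins: H T T H H H T
Key fact: a single head at position k behaves exactly like a Nim heap of size k (turning it to T and optionally flipping a coin at j < k corresponds to moving the heap from k to j, or to 0), and heads combine as a disjunctive sum (two heads at the same place would cancel, matching j XOR j = 0). So the Nim-value is the XOR of the 1-indexed positions of the heads.
Face-up positions (1-indexed): [1, 4, 5, 6]
XOR 0 with 1: 0 XOR 1 = 1
XOR 1 with 4: 1 XOR 4 = 5
XOR 5 with 5: 5 XOR 5 = 0
XOR 0 with 6: 0 XOR 6 = 6
Nim-value = 6

6


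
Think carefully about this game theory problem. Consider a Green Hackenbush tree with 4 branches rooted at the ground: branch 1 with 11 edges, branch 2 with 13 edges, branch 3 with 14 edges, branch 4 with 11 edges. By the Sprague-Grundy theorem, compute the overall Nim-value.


The tree has 4 branches from the ground vertex.
In Green Hackenbush, the Nim-value of a simple path of length k is k.
Branch 1: length 11, Nim-value = 11
Branch 2: length 13, Nim-value = 13
Branch 3: length 14, Nim-value = 14
Branch 4: length 11, Nim-value = 11
Total Nim-value = XOR of all branch values:
0 XOR 11 = 11
11 XOR 13 = 6
6 XOR 14 = 8
8 XOR 11 = 3
Nim-value of the tree = 3

3


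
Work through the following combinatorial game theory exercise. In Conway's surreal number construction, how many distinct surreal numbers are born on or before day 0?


Day 0: {|} = 0 is born. Count = 1.
Day n: the number of surreal numbers born by day n is 2^(n+1) - 1.
By day 0: 2^1 - 1 = 1
By day 0: 1 surreal numbers.

1


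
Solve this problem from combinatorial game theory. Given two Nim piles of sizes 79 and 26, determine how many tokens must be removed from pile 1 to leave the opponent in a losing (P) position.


Piles: 79 and 26
Current XOR: 79 XOR 26 = 85 (non-zero, so this is an N-position).
To make the XOR zero, we need to find a move that balances the piles.
For pile 1 (size 79): target = 79 XOR 85 = 26
We reduce pile 1 from 79 to 26.
Tokens removed: 79 - 26 = 53
Verification: 26 XOR 26 = 0

53


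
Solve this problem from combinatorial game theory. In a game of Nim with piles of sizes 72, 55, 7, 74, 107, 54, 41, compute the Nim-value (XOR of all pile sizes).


We need the XOR (exclusive or) of all pile sizes.
After XOR-ing pile 1 (size 72): 0 XOR 72 = 72
After XOR-ing pile 2 (size 55): 72 XOR 55 = 127
After XOR-ing pile 3 (size 7): 127 XOR 7 = 120
After XOR-ing pile 4 (size 74): 120 XOR 74 = 50
After XOR-ing pile 5 (size 107): 50 XOR 107 = 89
After XOR-ing pile 6 (size 54): 89 XOR 54 = 111
After XOR-ing pile 7 (size 41): 111 XOR 41 = 70
The Nim-value of this position is 70.

70


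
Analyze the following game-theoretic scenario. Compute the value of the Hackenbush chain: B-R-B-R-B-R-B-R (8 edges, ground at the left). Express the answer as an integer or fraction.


Edges (from ground): B-R-B-R-B-R-B-R
By Berlekamp's sign-expansion rule, a Blue-Red Hackenbush stalk has the value of the surreal number whose sign sequence is the edge sequence with B -> + and R -> -.
Sign sequence: +-+-+-+-
Trace the sign expansion in the surreal number tree, starting from 0:
Edge 1: B (sign +) -> bounds (0, +inf), value = 1
Edge 2: R (sign -) -> bounds (0, 1), value = 1/2
Edge 3: B (sign +) -> bounds (1/2, 1), value = 3/4
Edge 4: R (sign -) -> bounds (1/2, 3/4), value = 5/8
Edge 5: B (sign +) -> bounds (5/8, 3/4), value = 11/16
Edge 6: R (sign -) -> bounds (5/8, 11/16), value = 21/32
Edge 7: B (sign +) -> bounds (21/32, 11/16), value = 43/64
Edge 8: R (sign -) -> bounds (21/32, 43/64), value = 85/128
Game value = 85/128

85/128


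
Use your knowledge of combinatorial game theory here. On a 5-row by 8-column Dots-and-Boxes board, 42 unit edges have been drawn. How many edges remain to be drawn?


Grid: 5 x 8 boxes, i.e. 6 rows and 9 columns of dots.
Horizontal edges: (rows + 1) * cols = 6 * 8 = 48
Vertical edges: rows * (cols + 1) = 5 * 9 = 45
Total edges: 48 + 45 = 93
Edges drawn: 42
Remaining: 93 - 42 = 51

51


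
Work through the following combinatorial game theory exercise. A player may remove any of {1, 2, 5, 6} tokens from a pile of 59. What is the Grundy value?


The subtraction set is S = {1, 2, 5, 6}.
G(k) = mex{ G(k - s) : s in S, s <= k }. We compute iteratively: G(0) = 0.
G(1) = mex({0}) = 1
G(2) = mex({0, 1}) = 2
G(3) = mex({1, 2}) = 0
G(4) = mex({0, 2}) = 1
G(5) = mex({0, 1}) = 2
G(6) = mex({0, 1, 2}) = 3
G(7) = mex({1, 2, 3}) = 0
G(8) = mex({0, 2, 3}) = 1
G(9) = mex({0, 1}) = 2
G(10) = mex({1, 2}) = 0
G(11) = mex({0, 2, 3}) = 1
G(12) = mex({0, 1, 3}) = 2
Observe that G(7)..G(12) = 0, 1, 2, 0, 1, 2 repeats G(0)..G(5) = 0, 1, 2, 0, 1, 2.
For k >= max(S) = 6, G(k) is determined by the previous 6 values G(k-6)..G(k-1); a window of 6 consecutive values has recurred shifted by 7, so by induction G(k + 7) = G(k) for all k >= 0: the sequence is periodic from the start with period 7.
One period: G(0..6) = 0, 1, 2, 0, 1, 2, 3.
59 mod 7 = 3, so G(59) = G(3) = 0.

0


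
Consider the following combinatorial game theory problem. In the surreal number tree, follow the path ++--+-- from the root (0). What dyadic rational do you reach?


Sign expansion: ++--+--
Rule: track bounds (lo, hi), initially (-inf, +inf). On '+', the current value becomes lo and we move to the simplest number in (value, hi): value + 1 if hi = +inf, otherwise the midpoint (value + hi)/2. On '-', the current value becomes hi and we move to value - 1 if lo = -inf, otherwise the midpoint (lo + value)/2.
Start at 0.
Step 1: sign = +, move right. Bounds: (0, +inf). Value = 1
Step 2: sign = +, move right. Bounds: (1, +inf). Value = 2
Step 3: sign = -, move left. Bounds: (1, 2). Value = 3/2
Step 4: sign = -, move left. Bounds: (1, 3/2). Value = 5/4
Step 5: sign = +, move right. Bounds: (5/4, 3/2). Value = 11/8
Step 6: sign = -, move left. Bounds: (5/4, 11/8). Value = 21/16
Step 7: sign = -, move left. Bounds: (5/4, 21/16). Value = 41/32
The surreal number with sign expansion ++--+-- is 41/32.

41/32


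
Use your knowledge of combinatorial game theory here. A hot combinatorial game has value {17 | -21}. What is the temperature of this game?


The game is {17 | -21}, a switch {a | b} with numbers a > b.
Cooling {a | b} by t gives {a - t | b + t}, which stops being hot when a - t = b + t, i.e. at t = (a - b)/2. So the temperature of a switch is (a - b)/2.
Temperature = (Left option - Right option) / 2
= (17 - (-21)) / 2
= 38 / 2
= 19

19


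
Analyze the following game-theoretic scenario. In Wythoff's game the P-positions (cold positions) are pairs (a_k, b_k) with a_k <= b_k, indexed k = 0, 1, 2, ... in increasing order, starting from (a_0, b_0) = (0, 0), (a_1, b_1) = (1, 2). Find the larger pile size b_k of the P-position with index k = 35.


By Wythoff's theorem, a_k = floor(k * phi) and b_k = floor(k * phi^2) = a_k + k, where phi = (1 + sqrt(5))/2 is the golden ratio.
phi = (1 + sqrt(5))/2 = 1.618034
phi^2 = phi + 1 = 2.618034
k = 35
k * phi^2 = 35 * 2.618034 = 91.631190
b_35 = floor(k * phi^2) = 91 (check: a_35 + k = 56 + 35 = 91)

91


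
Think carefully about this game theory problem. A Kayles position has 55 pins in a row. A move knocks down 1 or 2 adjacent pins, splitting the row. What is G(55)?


Kayles: a move removes 1 or 2 adjacent pins from a contiguous row.
Removing pins from a row of k leaves two independent rows (a, b) with a + b = k - 1 (one pin) or a + b = k - 2 (two pins); an end removal gives a = 0.
By Sprague-Grundy, G(k) = mex{ G(a) XOR G(b) } over all these splits. G(0) = 0.
G(1): splits (0,0):0^0=0 -> mex({0}) = 1
G(2): splits (0,1):0^1=1 (0,0):0^0=0 -> mex({0, 1}) = 2
G(3): splits (0,2):0^2=2 (1,1):1^1=0 (0,1):0^1=1 -> mex({0, 1, 2}) = 3
G(4): splits (0,3):0^3=3 (1,2):1^2=3 (0,2):0^2=2 (1,1):1^1=0 -> mex({0, 2, 3}) = 1
G(5): splits (0,4):0^1=1 (1,3):1^3=2 (2,2):2^2=0 (0,3):0^3=3 (1,2):1^2=3 -> mex({0, 1, 2, 3}) = 4
G(6) = mex({0, 1, 2, 4}) = 3
G(7) = mex({0, 1, 3, 4, 5}) = 2
G(8) = mex({0, 2, 3, 5, 6}) = 1
G(9) = mex({0, 1, 2, 3, 6, 7}) = 4
G(10) = mex({0, 1, 3, 4, 5, 7}) = 2
G(11) = mex({0, 1, 2, 3, 4, 5}) = 6
G(12) = mex({0, 1, 2, 3, 5, 6, 7}) = 4
G(13) = mex({0, 2, 3, 4, 6, 7}) = 1
G(14) = mex({0, 1, 4, 5, 6, 7}) = 2
G(15) = mex({0, 1, 2, 3, 4, 5, 6}) = 7
G(16) = mex({0, 2, 3, 5, 6, 7}) = 1
G(17) = mex({0, 1, 2, 3, 5, 6, 7}) = 4
G(18) = mex({0, 1, 2, 4, 5, 6}) = 3
G(19) = mex({0, 1, 3, 4, 5, 7}) = 2
G(20) = mex({0, 2, 3, 4, 5, 6, 7}) = 1
G(21) = mex({0, 1, 2, 3, 5, 6, 7}) = 4
G(22) = mex({0, 1, 2, 3, 4, 5, 7}) = 6
G(23) = mex({0, 1, 2, 3, 4, 5, 6}) = 7
G(24) = mex({0, 1, 2, 3, 5, 6, 7}) = 4
G(25) = mex({0, 2, 3, 4, 6, 7}) = 1
G(26) = mex({0, 1, 3, 4, 5, 6, 7}) = 2
G(27) = mex({0, 1, 2, 3, 4, 5, 6, 7}) = 8
G(28) = mex({0, 1, 2, 3, 4, 6, 7, 8}) = 5
G(29) = mex({0, 1, 2, 3, 5, 6, 7, 8, 9}) = 4
G(30) = mex({0, 1, 2, 3, 4, 5, 6, 9, 10}) = 7
G(31) = mex({0, 1, 3, 4, 5, 7, 10, 11}) = 2
G(32) = mex({0, 2, 3, 4, 5, 6, 7, 9, 11}) = 1
G(33) = mex({0, 1, 2, 3, 4, 5, 6, 7, 9, 12}) = 8
G(34) = mex({0, 1, 2, 3, 4, 5, 7, 8, 11, 12}) = 6
G(35) = mex({0, 1, 2, 3, 4, 5, 6, 8, 9, 10, 11}) = 7
G(36) = mex({0, 1, 2, 3, 5, 6, 7, 9, 10}) = 4
G(37) = mex({0, 2, 3, 4, 6, 7, 9, 10, 11, 12}) = 1
G(38) = mex({0, 1, 3, 4, 5, 6, 7, 9, 10, 11, 12}) = 2
G(39) = mex({0, 1, 2, 4, 5, 6, 7, 9, 10, 12, 14}) = 3
G(40) = mex({0, 2, 3, 4, 6, 7, 11, 12, 14}) = 1
G(41) = mex({0, 1, 2, 3, 5, 6, 7, 9, 10, 11, 12}) = 4
G(42) = mex({0, 1, 2, 3, 4, 5, 6, 9, 10}) = 7
G(43) = mex({0, 1, 3, 4, 5, 7, 9, 10, 12, 15}) = 2
G(44) = mex({0, 2, 3, 4, 5, 6, 7, 9, 10, 12, 15}) = 1
G(45) = mex({0, 1, 2, 3, 4, 5, 6, 7, 9, 10, 12, 14}) = 8
G(46) = mex({0, 1, 3, 4, 5, 7, 8, 11, 12, 14}) = 2
G(47) = mex({0, 1, 2, 3, 4, 5, 6, 8, 9, 10, 11, 12}) = 7
G(48) = mex({0, 1, 2, 3, 5, 6, 7, 9, 10}) = 4
G(49) = mex({0, 2, 3, 4, 6, 7, 9, 10, 11, 12, 15}) = 1
G(50) = mex({0, 1, 4, 5, 6, 7, 9, 11, 12, 14, 15}) = 2
G(51) = mex({0, 1, 2, 3, 4, 5, 6, 7, 9, 12, 14, 15}) = 8
G(52) = mex({0, 2, 3, 4, 5, 6, 7, 8, 11, 12, 15}) = 1
G(53) = mex({0, 1, 2, 3, 5, 6, 7, 8, 9, 10, 11, 12}) = 4
G(54) = mex({0, 1, 2, 3, 4, 5, 6, 9, 10}) = 7
G(55) = mex({0, 1, 3, 4, 5, 7, 9, 10, 11, 12}) = 2
Therefore G(55) = 2.

2


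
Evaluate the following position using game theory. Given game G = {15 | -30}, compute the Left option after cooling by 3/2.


Original game: {15 | -30} (a switch {a | b} with a > b).
Cooling by t (for t below the temperature (a - b)/2 = 45/2) taxes each move by t: {a | b} cooled by t is {a - t | b + t}.
Cooling amount: t = 3/2
Cooled Left option: 15 - 3/2 = 27/2
Cooled Right option: -30 + 3/2 = -57/2
Cooled game: {27/2 | -57/2}
Left option = 27/2

27/2


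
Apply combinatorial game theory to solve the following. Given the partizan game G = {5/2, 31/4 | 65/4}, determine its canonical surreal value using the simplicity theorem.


Left options: {5/2, 31/4}, max = 31/4
Right options: {65/4}, min = 65/4
All options are numbers and max(Left) < min(Right), so by the simplicity theorem the value is the simplest (earliest-born) number strictly between 31/4 and 65/4.
Integers 8 through 16 all lie strictly between 31/4 and 65/4.
Among integers, the simplest (lowest birthday = smallest |n|; 0 is born on day 0, +-n on day n) is 8.
No non-integer in the interval can be simpler: if x is a non-integer in the interval, then floor(x) or ceil(x) also lies in the interval (the interval contains an integer), and both are proper prefixes of x's sign expansion, i.e. born earlier. So the game value is 8.
Game value = 8

8


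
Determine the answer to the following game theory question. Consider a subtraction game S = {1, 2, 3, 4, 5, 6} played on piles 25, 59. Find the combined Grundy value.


Subtraction set: {1, 2, 3, 4, 5, 6}
For this subtraction set, G(n) = n mod 7 (period = max + 1 = 7).
Pile 1 (size 25): G(25) = 25 mod 7 = 4
Pile 2 (size 59): G(59) = 59 mod 7 = 3
Total Grundy value = XOR of all: 4 XOR 3 = 7

7


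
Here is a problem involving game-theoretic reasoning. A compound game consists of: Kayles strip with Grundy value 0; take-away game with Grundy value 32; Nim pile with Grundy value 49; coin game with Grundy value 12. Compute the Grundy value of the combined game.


By the Sprague-Grundy theorem, the Grundy value of a sum of games is the XOR of individual Grundy values.
Kayles strip: Grundy value = 0. Running XOR: 0 XOR 0 = 0
take-away game: Grundy value = 32. Running XOR: 0 XOR 32 = 32
Nim pile: Grundy value = 49. Running XOR: 32 XOR 49 = 17
coin game: Grundy value = 12. Running XOR: 17 XOR 12 = 29
The combined Grundy value is 29.

29


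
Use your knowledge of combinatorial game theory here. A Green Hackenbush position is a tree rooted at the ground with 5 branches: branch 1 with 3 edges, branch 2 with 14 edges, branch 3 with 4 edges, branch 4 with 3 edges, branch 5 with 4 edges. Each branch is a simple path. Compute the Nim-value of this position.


The tree has 5 branches from the ground vertex.
In Green Hackenbush, the Nim-value of a simple path of length k is k.
Branch 1: length 3, Nim-value = 3
Branch 2: length 14, Nim-value = 14
Branch 3: length 4, Nim-value = 4
Branch 4: length 3, Nim-value = 3
Branch 5: length 4, Nim-value = 4
Total Nim-value = XOR of all branch values:
0 XOR 3 = 3
3 XOR 14 = 13
13 XOR 4 = 9
9 XOR 3 = 10
10 XOR 4 = 14
Nim-value of the tree = 14

14
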